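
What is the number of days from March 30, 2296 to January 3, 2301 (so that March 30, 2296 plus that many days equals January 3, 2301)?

Mar 30, 2296 → Mar 30, 2297: 365 days.
Mar 30, 2297 → Mar 30, 2298: 365 days.
Mar 30, 2298 → Mar 30, 2299: 365 days.
Mar 30, 2299 → Mar 30, 2300: 365 days.
Mar 30, 2300 → Apr 30, 2300: 31 days (March has 31).
Apr 30, 2300 → May 30, 2300: 30 days (April has 30).
May 30, 2300 → Jun 30, 2300: 31 days (May has 31).
Jun 30, 2300 → Jul 30, 2300: 30 days (June has 30).
Jul 30, 2300 → Aug 30, 2300: 31 days (July has 31).
Aug 30, 2300 → Sep 30, 2300: 31 days (August has 31).
Sep 30, 2300 → Oct 30, 2300: 30 days (September has 30).
Oct 30, 2300 → Nov 30, 2300: 31 days (October has 31).
Nov 30, 2300 → Dec 30, 2300: 30 days (November has 30).
Dec 30, 2300 → Jan 3, 2301: 4 days.
Total: 1739 days.

1739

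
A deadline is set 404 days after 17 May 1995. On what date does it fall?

June 24, 1996

+366 (one year; includes Feb 29, 1996) → May 17, 1996 (38 left).
May has 31 days: +15 → Jun 1, 1996 (23 left).
+23 → Jun 24, 1996.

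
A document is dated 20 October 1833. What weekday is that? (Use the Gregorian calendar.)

Doomsday rule: the anchor day for the 1800s is Friday. For year 33: 33÷12 = 2 r 9, and 9÷4 = 2, so 2+9+2 = 13.
Friday + 13 ≡ Thursday — that's 1833's doomsday.
In October the doomsday date is Oct 10.
Oct 20 is 10 days after Oct 10; 10 mod 7 = 3, so Thursday + 3 = Sunday.

Sunday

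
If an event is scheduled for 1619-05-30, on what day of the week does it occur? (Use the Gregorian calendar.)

Thursday

Doomsday rule: the anchor day for the 1600s is Tuesday. For year 19: 19÷12 = 1 r 7, and 7÷4 = 1, so 1+7+1 = 9.
Tuesday + 9 ≡ Thursday — that's 1619's doomsday.
In May the doomsday date is May 9.
May 30 is 21 days after May 9; 21 mod 7 = 0, so Thursday + 0 = Thursday.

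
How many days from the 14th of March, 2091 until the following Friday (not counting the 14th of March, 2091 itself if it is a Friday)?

Mar 14, 2091 is a Wednesday.
From Wednesday to the next Friday is 2 days.

2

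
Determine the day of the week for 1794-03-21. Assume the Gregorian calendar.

Doomsday rule: the anchor day for the 1700s is Sunday. For year 94: 94÷12 = 7 r 10, and 10÷4 = 2, so 7+10+2 = 19.
Sunday + 19 ≡ Friday — that's 1794's doomsday.
In March the doomsday date is Mar 14.
Mar 21 is 7 days after Mar 14; 7 mod 7 = 0, so Friday + 0 = Friday.

Friday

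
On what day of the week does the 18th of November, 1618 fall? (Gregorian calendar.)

Sunday

Doomsday rule: the anchor day for the 1600s is Tuesday. For year 18: 18÷12 = 1 r 6, and 6÷4 = 1, so 1+6+1 = 8.
Tuesday + 8 ≡ Wednesday — that's 1618's doomsday.
In November the doomsday date is Nov 7.
Nov 18 is 11 days after Nov 7; 11 mod 7 = 4, so Wednesday + 4 = Sunday.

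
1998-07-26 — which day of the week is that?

Doomsday rule: the anchor day for the 1900s is Wednesday. For year 98: 98÷12 = 8 r 2, and 2÷4 = 0, so 8+2+0 = 10.
Wednesday + 10 ≡ Saturday — that's 1998's doomsday.
In July the doomsday date is Jul 11.
Jul 26 is 15 days after Jul 11; 15 mod 7 = 1, so Saturday + 1 = Sunday.

Sunday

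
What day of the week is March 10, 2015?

Tuesday

Doomsday rule: the anchor day for the 2000s is Tuesday. For year 15: 15÷12 = 1 r 3, and 3÷4 = 0, so 1+3+0 = 4.
Tuesday + 4 ≡ Saturday — that's 2015's doomsday.
In March the doomsday date is Mar 14.
Mar 10 is 4 days before Mar 14; 4 mod 7 = 4, so Saturday − 4 = Tuesday.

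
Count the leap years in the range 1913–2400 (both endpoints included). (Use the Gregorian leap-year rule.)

Multiples of 4 in [1913,2400]: 122.
Of those, multiples of 100: 5 (not leap unless ÷400).
Multiples of 400: 2.
Leap years = 122 − 5 + 2 = 119.

119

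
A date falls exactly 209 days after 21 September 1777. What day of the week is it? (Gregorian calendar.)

First find the weekday of Sep 21, 1777. Doomsday rule: the anchor day for the 1700s is Sunday. For year 77: 77÷12 = 6 r 5, and 5÷4 = 1, so 6+5+1 = 12.
Sunday + 12 ≡ Friday — that's 1777's doomsday.
In September the doomsday date is Sep 5.
Sep 21 is 16 days after Sep 5; 16 mod 7 = 2, so Friday + 2 = Sunday.
209 mod 7 = 6, so 209 days after a Sunday is Sunday + 6 = Saturday.

Saturday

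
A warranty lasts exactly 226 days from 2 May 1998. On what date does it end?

May has 31 days: +30 → Jun 1, 1998 (196 left).
Jun has 30 days: +30 → Jul 1, 1998 (166 left).
Jul has 31 days: +31 → Aug 1, 1998 (135 left).
Aug has 31 days: +31 → Sep 1, 1998 (104 left).
Sep has 30 days: +30 → Oct 1, 1998 (74 left).
Oct has 31 days: +31 → Nov 1, 1998 (43 left).
Nov has 30 days: +30 → Dec 1, 1998 (13 left).
+13 → Dec 14, 1998.

December 14, 1998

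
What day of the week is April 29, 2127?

Tuesday

Doomsday rule: the anchor day for the 2100s is Sunday. For year 27: 27÷12 = 2 r 3, and 3÷4 = 0, so 2+3+0 = 5.
Sunday + 5 ≡ Friday — that's 2127's doomsday.
In April the doomsday date is Apr 4.
Apr 29 is 25 days after Apr 4; 25 mod 7 = 4, so Friday + 4 = Tuesday.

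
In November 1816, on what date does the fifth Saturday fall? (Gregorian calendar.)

November 30, 1816

November 1, 1816 is a Friday.
The first Saturday is therefore November 2 (1 days later).
The fifth Saturday is 2 + 4×7 = November 30.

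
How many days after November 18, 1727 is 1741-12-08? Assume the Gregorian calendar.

5134

Nov 18, 1727 → Nov 18, 1728: 366 days (Feb 29, 1728 is in that span).
Nov 18, 1728 → Nov 18, 1729: 365 days.
Nov 18, 1729 → Nov 18, 1730: 365 days.
Nov 18, 1730 → Nov 18, 1731: 365 days.
Nov 18, 1731 → Nov 18, 1732: 366 days (Feb 29, 1732 is in that span).
Nov 18, 1732 → Nov 18, 1733: 365 days.
Nov 18, 1733 → Nov 18, 1734: 365 days.
Nov 18, 1734 → Nov 18, 1735: 365 days.
Nov 18, 1735 → Nov 18, 1736: 366 days (Feb 29, 1736 is in that span).
Nov 18, 1736 → Nov 18, 1737: 365 days.
Nov 18, 1737 → Nov 18, 1738: 365 days.
Nov 18, 1738 → Nov 18, 1739: 365 days.
Nov 18, 1739 → Nov 18, 1740: 366 days (Feb 29, 1740 is in that span).
Nov 18, 1740 → Dec 18, 1740: 30 days (November has 30).
Dec 18, 1740 → Jan 18, 1741: 31 days (December has 31).
Jan 18, 1741 → Feb 18, 1741: 31 days (January has 31).
Feb 18, 1741 → Mar 18, 1741: 28 days (February has 28).
Mar 18, 1741 → Apr 18, 1741: 31 days (March has 31).
Apr 18, 1741 → May 18, 1741: 30 days (April has 30).
May 18, 1741 → Jun 18, 1741: 31 days (May has 31).
Jun 18, 1741 → Jul 18, 1741: 30 days (June has 30).
Jul 18, 1741 → Aug 18, 1741: 31 days (July has 31).
Aug 18, 1741 → Sep 18, 1741: 31 days (August has 31).
Sep 18, 1741 → Oct 18, 1741: 30 days (September has 30).
Oct 18, 1741 → Nov 18, 1741: 31 days (October has 31).
Nov 18, 1741 → Dec 8, 1741: 20 days.
Total: 5134 days.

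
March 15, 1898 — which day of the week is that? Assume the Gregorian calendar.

Tuesday

Doomsday rule: the anchor day for the 1800s is Friday. For year 98: 98÷12 = 8 r 2, and 2÷4 = 0, so 8+2+0 = 10.
Friday + 10 ≡ Monday — that's 1898's doomsday.
In March the doomsday date is Mar 14.
Mar 15 is 1 day after Mar 14; 1 mod 7 = 1, so Monday + 1 = Tuesday.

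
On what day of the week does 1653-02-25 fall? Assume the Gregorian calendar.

Tuesday

Doomsday rule: the anchor day for the 1600s is Tuesday. For year 53: 53÷12 = 4 r 5, and 5÷4 = 1, so 4+5+1 = 10.
Tuesday + 10 ≡ Friday — that's 1653's doomsday.
In February the doomsday date is Feb 28 (1653 is not a leap year).
Feb 25 is 3 days before Feb 28; 3 mod 7 = 3, so Friday − 3 = Tuesday.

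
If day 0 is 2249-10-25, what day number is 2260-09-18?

Oct 25, 2249 → Oct 25, 2250: 365 days.
Oct 25, 2250 → Oct 25, 2251: 365 days.
Oct 25, 2251 → Oct 25, 2252: 366 days (Feb 29, 2252 is in that span).
Oct 25, 2252 → Oct 25, 2253: 365 days.
Oct 25, 2253 → Oct 25, 2254: 365 days.
Oct 25, 2254 → Oct 25, 2255: 365 days.
Oct 25, 2255 → Oct 25, 2256: 366 days (Feb 29, 2256 is in that span).
Oct 25, 2256 → Oct 25, 2257: 365 days.
Oct 25, 2257 → Oct 25, 2258: 365 days.
Oct 25, 2258 → Oct 25, 2259: 365 days.
Oct 25, 2259 → Nov 25, 2259: 31 days (October has 31).
Nov 25, 2259 → Dec 25, 2259: 30 days (November has 30).
Dec 25, 2259 → Jan 25, 2260: 31 days (December has 31).
Jan 25, 2260 → Feb 25, 2260: 31 days (January has 31).
Feb 25, 2260 → Mar 25, 2260: 29 days (February has 29).
Mar 25, 2260 → Apr 25, 2260: 31 days (March has 31).
Apr 25, 2260 → May 25, 2260: 30 days (April has 30).
May 25, 2260 → Jun 25, 2260: 31 days (May has 31).
Jun 25, 2260 → Jul 25, 2260: 30 days (June has 30).
Jul 25, 2260 → Aug 25, 2260: 31 days (July has 31).
Aug 25, 2260 → Sep 18, 2260: 24 days.
Total: 3981 days.

3981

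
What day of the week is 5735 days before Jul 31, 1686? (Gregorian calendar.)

Monday

First find the weekday of Jul 31, 1686. Doomsday rule: the anchor day for the 1600s is Tuesday. For year 86: 86÷12 = 7 r 2, and 2÷4 = 0, so 7+2+0 = 9.
Tuesday + 9 ≡ Thursday — that's 1686's doomsday.
In July the doomsday date is Jul 11.
Jul 31 is 20 days after Jul 11; 20 mod 7 = 6, so Thursday + 6 = Wednesday.
5735 mod 7 = 2, so 5735 days before a Wednesday is Wednesday − 2 = Monday.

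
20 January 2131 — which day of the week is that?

Doomsday rule: the anchor day for the 2100s is Sunday. For year 31: 31÷12 = 2 r 7, and 7÷4 = 1, so 2+7+1 = 10.
Sunday + 10 ≡ Wednesday — that's 2131's doomsday.
In January the doomsday date is Jan 3 (2131 is not a leap year).
Jan 20 is 17 days after Jan 3; 17 mod 7 = 3, so Wednesday + 3 = Saturday.

Saturday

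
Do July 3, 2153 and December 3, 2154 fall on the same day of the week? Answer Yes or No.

Yes

From Jul 3, 2153 to Dec 3, 2154 is 518 days.
518 mod 7 = 0, so they are the same weekday.
(Jul 3, 2153 is a Tuesday; Dec 3, 2154 is a Tuesday.)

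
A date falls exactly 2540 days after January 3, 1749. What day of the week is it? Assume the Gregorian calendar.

Thursday

Jan 3, 1749 is a Friday.
2540 mod 7 = 6, so 2540 days after a Friday is Friday + 6 = Thursday.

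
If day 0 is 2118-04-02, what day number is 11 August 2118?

Apr 2, 2118 → May 2, 2118: 30 days (April has 30).
May 2, 2118 → Jun 2, 2118: 31 days (May has 31).
Jun 2, 2118 → Jul 2, 2118: 30 days (June has 30).
Jul 2, 2118 → Aug 2, 2118: 31 days (July has 31).
Aug 2, 2118 → Aug 11, 2118: 9 days.
Total: 131 days.

131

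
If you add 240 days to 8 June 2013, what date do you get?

Jun has 30 days: +23 → Jul 1, 2013 (217 left).
Jul has 31 days: +31 → Aug 1, 2013 (186 left).
Aug has 31 days: +31 → Sep 1, 2013 (155 left).
Sep has 30 days: +30 → Oct 1, 2013 (125 left).
Oct has 31 days: +31 → Nov 1, 2013 (94 left).
Nov has 30 days: +30 → Dec 1, 2013 (64 left).
Dec has 31 days: +31 → Jan 1, 2014 (33 left).
Jan has 31 days: +31 → Feb 1, 2014 (2 left).
+2 → Feb 3, 2014.

February 3, 2014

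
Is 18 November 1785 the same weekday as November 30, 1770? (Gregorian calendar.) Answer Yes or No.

From Nov 30, 1770 to Nov 18, 1785 is 5467 days.
5467 mod 7 = 0, so they are the same weekday.
(Nov 30, 1770 is a Friday; Nov 18, 1785 is a Friday.)

Yes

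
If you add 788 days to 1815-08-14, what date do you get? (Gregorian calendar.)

October 10, 1817

+366 (one year; includes Feb 29, 1816) → Aug 14, 1816 (422 left).
+365 (one year) → Aug 14, 1817 (57 left).
Aug has 31 days: +18 → Sep 1, 1817 (39 left).
Sep has 30 days: +30 → Oct 1, 1817 (9 left).
+9 → Oct 10, 1817.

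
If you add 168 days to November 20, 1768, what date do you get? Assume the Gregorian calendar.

May 7, 1769

Nov has 30 days: +11 → Dec 1, 1768 (157 left).
Dec has 31 days: +31 → Jan 1, 1769 (126 left).
Jan has 31 days: +31 → Feb 1, 1769 (95 left).
Feb has 28 days: +28 → Mar 1, 1769 (67 left).
Mar has 31 days: +31 → Apr 1, 1769 (36 left).
Apr has 30 days: +30 → May 1, 1769 (6 left).
+6 → May 7, 1769.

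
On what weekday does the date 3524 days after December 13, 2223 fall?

Tuesday

Dec 13, 2223 is a Saturday.
3524 mod 7 = 3, so 3524 days after a Saturday is Saturday + 3 = Tuesday.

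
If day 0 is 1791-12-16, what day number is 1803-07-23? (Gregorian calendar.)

Dec 16, 1791 → Dec 16, 1792: 366 days (Feb 29, 1792 is in that span).
Dec 16, 1792 → Dec 16, 1793: 365 days.
Dec 16, 1793 → Dec 16, 1794: 365 days.
Dec 16, 1794 → Dec 16, 1795: 365 days.
Dec 16, 1795 → Dec 16, 1796: 366 days (Feb 29, 1796 is in that span).
Dec 16, 1796 → Dec 16, 1797: 365 days.
Dec 16, 1797 → Dec 16, 1798: 365 days.
Dec 16, 1798 → Dec 16, 1799: 365 days.
Dec 16, 1799 → Dec 16, 1800: 365 days.
Dec 16, 1800 → Dec 16, 1801: 365 days.
Dec 16, 1801 → Dec 16, 1802: 365 days.
Dec 16, 1802 → Jan 16, 1803: 31 days (December has 31).
Jan 16, 1803 → Feb 16, 1803: 31 days (January has 31).
Feb 16, 1803 → Mar 16, 1803: 28 days (February has 28).
Mar 16, 1803 → Apr 16, 1803: 31 days (March has 31).
Apr 16, 1803 → May 16, 1803: 30 days (April has 30).
May 16, 1803 → Jun 16, 1803: 31 days (May has 31).
Jun 16, 1803 → Jul 16, 1803: 30 days (June has 30).
Jul 16, 1803 → Jul 23, 1803: 7 days.
Total: 4236 days.

4236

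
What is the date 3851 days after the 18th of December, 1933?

July 4, 1944

+365 (one year) → Dec 18, 1934 (3486 left).
+365 (one year) → Dec 18, 1935 (3121 left).
+366 (one year; includes Feb 29, 1936) → Dec 18, 1936 (2755 left).
+365 (one year) → Dec 18, 1937 (2390 left).
+365 (one year) → Dec 18, 1938 (2025 left).
+365 (one year) → Dec 18, 1939 (1660 left).
+366 (one year; includes Feb 29, 1940) → Dec 18, 1940 (1294 left).
+365 (one year) → Dec 18, 1941 (929 left).
+365 (one year) → Dec 18, 1942 (564 left).
+365 (one year) → Dec 18, 1943 (199 left).
Dec has 31 days: +14 → Jan 1, 1944 (185 left).
Jan has 31 days: +31 → Feb 1, 1944 (154 left).
Feb has 29 days: +29 → Mar 1, 1944 (125 left).
Mar has 31 days: +31 → Apr 1, 1944 (94 left).
Apr has 30 days: +30 → May 1, 1944 (64 left).
May has 31 days: +31 → Jun 1, 1944 (33 left).
Jun has 30 days: +30 → Jul 1, 1944 (3 left).
+3 → Jul 4, 1944.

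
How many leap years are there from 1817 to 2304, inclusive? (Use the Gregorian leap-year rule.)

118

Multiples of 4 in [1817,2304]: 122.
Of those, multiples of 100: 5 (not leap unless ÷400).
Multiples of 400: 1.
Leap years = 122 − 5 + 1 = 118.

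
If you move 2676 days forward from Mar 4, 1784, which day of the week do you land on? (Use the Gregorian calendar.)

Mar 4, 1784 is a Thursday.
2676 mod 7 = 2, so 2676 days after a Thursday is Thursday + 2 = Saturday.

Saturday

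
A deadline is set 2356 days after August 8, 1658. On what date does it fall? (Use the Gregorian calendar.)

+365 (one year) → Aug 8, 1659 (1991 left).
+366 (one year; includes Feb 29, 1660) → Aug 8, 1660 (1625 left).
+365 (one year) → Aug 8, 1661 (1260 left).
+365 (one year) → Aug 8, 1662 (895 left).
+365 (one year) → Aug 8, 1663 (530 left).
+366 (one year; includes Feb 29, 1664) → Aug 8, 1664 (164 left).
Aug has 31 days: +24 → Sep 1, 1664 (140 left).
Sep has 30 days: +30 → Oct 1, 1664 (110 left).
Oct has 31 days: +31 → Nov 1, 1664 (79 left).
Nov has 30 days: +30 → Dec 1, 1664 (49 left).
Dec has 31 days: +31 → Jan 1, 1665 (18 left).
+18 → Jan 19, 1665.

January 19, 1665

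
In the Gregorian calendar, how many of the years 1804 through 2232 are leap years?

Multiples of 4 in [1804,2232]: 108.
Of those, multiples of 100: 4 (not leap unless ÷400).
Multiples of 400: 1.
Leap years = 108 − 4 + 1 = 105.

105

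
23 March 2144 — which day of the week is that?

Doomsday rule: the anchor day for the 2100s is Sunday. For year 44: 44÷12 = 3 r 8, and 8÷4 = 2, so 3+8+2 = 13.
Sunday + 13 ≡ Saturday — that's 2144's doomsday.
In March the doomsday date is Mar 14.
Mar 23 is 9 days after Mar 14; 9 mod 7 = 2, so Saturday + 2 = Monday.

Monday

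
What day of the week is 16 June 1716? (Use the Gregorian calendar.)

Tuesday

Doomsday rule: the anchor day for the 1700s is Sunday. For year 16: 16÷12 = 1 r 4, and 4÷4 = 1, so 1+4+1 = 6.
Sunday + 6 ≡ Saturday — that's 1716's doomsday.
In June the doomsday date is Jun 6.
Jun 16 is 10 days after Jun 6; 10 mod 7 = 3, so Saturday + 3 = Tuesday.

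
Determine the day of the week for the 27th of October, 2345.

Saturday

Doomsday rule: the anchor day for the 2300s is Wednesday. For year 45: 45÷12 = 3 r 9, and 9÷4 = 2, so 3+9+2 = 14.
Wednesday + 14 ≡ Wednesday — that's 2345's doomsday.
In October the doomsday date is Oct 10.
Oct 27 is 17 days after Oct 10; 17 mod 7 = 3, so Wednesday + 3 = Saturday.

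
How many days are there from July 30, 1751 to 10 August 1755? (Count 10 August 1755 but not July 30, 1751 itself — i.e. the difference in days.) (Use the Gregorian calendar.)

Jul 30, 1751 → Jul 30, 1752: 366 days (Feb 29, 1752 is in that span).
Jul 30, 1752 → Jul 30, 1753: 365 days.
Jul 30, 1753 → Jul 30, 1754: 365 days.
Jul 30, 1754 → Aug 30, 1754: 31 days (July has 31).
Aug 30, 1754 → Sep 30, 1754: 31 days (August has 31).
Sep 30, 1754 → Oct 30, 1754: 30 days (September has 30).
Oct 30, 1754 → Nov 30, 1754: 31 days (October has 31).
Nov 30, 1754 → Dec 30, 1754: 30 days (November has 30).
Dec 30, 1754 → Jan 30, 1755: 31 days (December has 31).
Jan 30, 1755 → Feb 28, 1755: 29 days (January has 31).
Feb 28, 1755 → Mar 28, 1755: 28 days (February has 28).
Mar 28, 1755 → Apr 28, 1755: 31 days (March has 31).
Apr 28, 1755 → May 28, 1755: 30 days (April has 30).
May 28, 1755 → Jun 28, 1755: 31 days (May has 31).
Jun 28, 1755 → Jul 28, 1755: 30 days (June has 30).
Jul 28, 1755 → Aug 10, 1755: 13 days.
Total: 1472 days.

1472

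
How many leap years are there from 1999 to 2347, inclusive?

Multiples of 4 in [1999,2347]: 87.
Of those, multiples of 100: 4 (not leap unless ÷400).
Multiples of 400: 1.
Leap years = 87 − 4 + 1 = 84.

84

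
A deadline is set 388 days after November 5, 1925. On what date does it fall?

November 28, 1926

Nov has 30 days: +26 → Dec 1, 1925 (362 left).
Dec has 31 days: +31 → Jan 1, 1926 (331 left).
Jan has 31 days: +31 → Feb 1, 1926 (300 left).
Feb has 28 days: +28 → Mar 1, 1926 (272 left).
Mar has 31 days: +31 → Apr 1, 1926 (241 left).
Apr has 30 days: +30 → May 1, 1926 (211 left).
May has 31 days: +31 → Jun 1, 1926 (180 left).
Jun has 30 days: +30 → Jul 1, 1926 (150 left).
Jul has 31 days: +31 → Aug 1, 1926 (119 left).
Aug has 31 days: +31 → Sep 1, 1926 (88 left).
Sep has 30 days: +30 → Oct 1, 1926 (58 left).
Oct has 31 days: +31 → Nov 1, 1926 (27 left).
+27 → Nov 28, 1926.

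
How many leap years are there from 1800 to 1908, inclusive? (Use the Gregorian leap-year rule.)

Multiples of 4 in [1800,1908]: 28.
Of those, multiples of 100: 2 (not leap unless ÷400).
Multiples of 400: 0.
Leap years = 28 − 2 + 0 = 26.

26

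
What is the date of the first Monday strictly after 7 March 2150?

March 9, 2150

Mar 7, 2150 is a Saturday.
From Saturday to the next Monday is 2 days.
Mar 7, 2150 + 2 = Mar 9, 2150.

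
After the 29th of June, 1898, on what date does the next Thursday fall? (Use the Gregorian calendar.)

Jun 29, 1898 is a Wednesday.
From Wednesday to the next Thursday is 1 day.
Jun 29, 1898 + 1 = Jun 30, 1898.

June 30, 1898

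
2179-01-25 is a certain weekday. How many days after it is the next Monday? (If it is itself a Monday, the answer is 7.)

7

Jan 25, 2179 is a Monday.
From Monday to the next Monday is 7 days.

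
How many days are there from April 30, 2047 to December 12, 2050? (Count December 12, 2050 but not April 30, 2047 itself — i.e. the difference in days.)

1322

Apr 30, 2047 → Apr 30, 2048: 366 days (Feb 29, 2048 is in that span).
Apr 30, 2048 → Apr 30, 2049: 365 days.
Apr 30, 2049 → Apr 30, 2050: 365 days.
Apr 30, 2050 → May 30, 2050: 30 days (April has 30).
May 30, 2050 → Jun 30, 2050: 31 days (May has 31).
Jun 30, 2050 → Jul 30, 2050: 30 days (June has 30).
Jul 30, 2050 → Aug 30, 2050: 31 days (July has 31).
Aug 30, 2050 → Sep 30, 2050: 31 days (August has 31).
Sep 30, 2050 → Oct 30, 2050: 30 days (September has 30).
Oct 30, 2050 → Nov 30, 2050: 31 days (October has 31).
Nov 30, 2050 → Dec 12, 2050: 12 days.
Total: 1322 days.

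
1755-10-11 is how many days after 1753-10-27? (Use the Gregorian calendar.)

714

Oct 27, 1753 → Oct 27, 1754: 365 days.
Oct 27, 1754 → Nov 27, 1754: 31 days (October has 31).
Nov 27, 1754 → Dec 27, 1754: 30 days (November has 30).
Dec 27, 1754 → Jan 27, 1755: 31 days (December has 31).
Jan 27, 1755 → Feb 27, 1755: 31 days (January has 31).
Feb 27, 1755 → Mar 27, 1755: 28 days (February has 28).
Mar 27, 1755 → Apr 27, 1755: 31 days (March has 31).
Apr 27, 1755 → May 27, 1755: 30 days (April has 30).
May 27, 1755 → Jun 27, 1755: 31 days (May has 31).
Jun 27, 1755 → Jul 27, 1755: 30 days (June has 30).
Jul 27, 1755 → Aug 27, 1755: 31 days (July has 31).
Aug 27, 1755 → Sep 27, 1755: 31 days (August has 31).
Sep 27, 1755 → Oct 11, 1755: 14 days.
Total: 714 days.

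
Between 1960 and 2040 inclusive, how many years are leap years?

Multiples of 4 in [1960,2040]: 21.
Of those, multiples of 100: 1 (not leap unless ÷400).
Multiples of 400: 1.
Leap years = 21 − 1 + 1 = 21.

21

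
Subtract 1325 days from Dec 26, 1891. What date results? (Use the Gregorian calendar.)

−365 (one year) → Dec 26, 1890 (960 left).
−365 (one year) → Dec 26, 1889 (595 left).
−365 (one year) → Dec 26, 1888 (230 left).
−26 → Nov 30, 1888 (end of Nov, 30 days; 204 left).
−30 → Oct 31, 1888 (end of Oct, 31 days; 174 left).
−31 → Sep 30, 1888 (end of Sep, 30 days; 143 left).
−30 → Aug 31, 1888 (end of Aug, 31 days; 113 left).
−31 → Jul 31, 1888 (end of Jul, 31 days; 82 left).
−31 → Jun 30, 1888 (end of Jun, 30 days; 51 left).
−30 → May 31, 1888 (end of May, 31 days; 21 left).
−21 → May 10, 1888.

May 10, 1888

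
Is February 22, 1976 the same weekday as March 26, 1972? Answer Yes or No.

From Mar 26, 1972 to Feb 22, 1976 is 1428 days.
1428 mod 7 = 0, so they are the same weekday.
(Mar 26, 1972 is a Sunday; Feb 22, 1976 is a Sunday.)

Yes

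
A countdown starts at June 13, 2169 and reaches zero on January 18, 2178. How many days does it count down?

3141

Jun 13, 2169 → Jun 13, 2170: 365 days.
Jun 13, 2170 → Jun 13, 2171: 365 days.
Jun 13, 2171 → Jun 13, 2172: 366 days (Feb 29, 2172 is in that span).
Jun 13, 2172 → Jun 13, 2173: 365 days.
Jun 13, 2173 → Jun 13, 2174: 365 days.
Jun 13, 2174 → Jun 13, 2175: 365 days.
Jun 13, 2175 → Jun 13, 2176: 366 days (Feb 29, 2176 is in that span).
Jun 13, 2176 → Jun 13, 2177: 365 days.
Jun 13, 2177 → Jul 13, 2177: 30 days (June has 30).
Jul 13, 2177 → Aug 13, 2177: 31 days (July has 31).
Aug 13, 2177 → Sep 13, 2177: 31 days (August has 31).
Sep 13, 2177 → Oct 13, 2177: 30 days (September has 30).
Oct 13, 2177 → Nov 13, 2177: 31 days (October has 31).
Nov 13, 2177 → Dec 13, 2177: 30 days (November has 30).
Dec 13, 2177 → Jan 13, 2178: 31 days (December has 31).
Jan 13, 2178 → Jan 18, 2178: 5 days.
Total: 3141 days.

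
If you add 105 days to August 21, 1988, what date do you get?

December 4, 1988

Aug has 31 days: +11 → Sep 1, 1988 (94 left).
Sep has 30 days: +30 → Oct 1, 1988 (64 left).
Oct has 31 days: +31 → Nov 1, 1988 (33 left).
Nov has 30 days: +30 → Dec 1, 1988 (3 left).
+3 → Dec 4, 1988.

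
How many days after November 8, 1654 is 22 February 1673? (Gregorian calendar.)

6681

Nov 8, 1654 → Nov 8, 1655: 365 days.
Nov 8, 1655 → Nov 8, 1656: 366 days (Feb 29, 1656 is in that span).
Nov 8, 1656 → Nov 8, 1657: 365 days.
Nov 8, 1657 → Nov 8, 1658: 365 days.
Nov 8, 1658 → Nov 8, 1659: 365 days.
Nov 8, 1659 → Nov 8, 1660: 366 days (Feb 29, 1660 is in that span).
Nov 8, 1660 → Nov 8, 1661: 365 days.
Nov 8, 1661 → Nov 8, 1662: 365 days.
Nov 8, 1662 → Nov 8, 1663: 365 days.
Nov 8, 1663 → Nov 8, 1664: 366 days (Feb 29, 1664 is in that span).
Nov 8, 1664 → Nov 8, 1665: 365 days.
Nov 8, 1665 → Nov 8, 1666: 365 days.
Nov 8, 1666 → Nov 8, 1667: 365 days.
Nov 8, 1667 → Nov 8, 1668: 366 days (Feb 29, 1668 is in that span).
Nov 8, 1668 → Nov 8, 1669: 365 days.
Nov 8, 1669 → Nov 8, 1670: 365 days.
Nov 8, 1670 → Nov 8, 1671: 365 days.
Nov 8, 1671 → Nov 8, 1672: 366 days (Feb 29, 1672 is in that span).
Nov 8, 1672 → Dec 8, 1672: 30 days (November has 30).
Dec 8, 1672 → Jan 8, 1673: 31 days (December has 31).
Jan 8, 1673 → Feb 8, 1673: 31 days (January has 31).
Feb 8, 1673 → Feb 22, 1673: 14 days.
Total: 6681 days.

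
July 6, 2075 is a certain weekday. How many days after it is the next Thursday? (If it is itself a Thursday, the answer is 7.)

5

Jul 6, 2075 is a Saturday.
From Saturday to the next Thursday is 5 days.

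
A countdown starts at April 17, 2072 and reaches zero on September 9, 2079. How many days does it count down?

2701

Apr 17, 2072 → Apr 17, 2073: 365 days.
Apr 17, 2073 → Apr 17, 2074: 365 days.
Apr 17, 2074 → Apr 17, 2075: 365 days.
Apr 17, 2075 → Apr 17, 2076: 366 days (Feb 29, 2076 is in that span).
Apr 17, 2076 → Apr 17, 2077: 365 days.
Apr 17, 2077 → Apr 17, 2078: 365 days.
Apr 17, 2078 → Apr 17, 2079: 365 days.
Apr 17, 2079 → May 17, 2079: 30 days (April has 30).
May 17, 2079 → Jun 17, 2079: 31 days (May has 31).
Jun 17, 2079 → Jul 17, 2079: 30 days (June has 30).
Jul 17, 2079 → Aug 17, 2079: 31 days (July has 31).
Aug 17, 2079 → Sep 9, 2079: 23 days.
Total: 2701 days.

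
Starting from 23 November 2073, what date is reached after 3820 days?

May 9, 2084

+365 (one year) → Nov 23, 2074 (3455 left).
+365 (one year) → Nov 23, 2075 (3090 left).
+366 (one year; includes Feb 29, 2076) → Nov 23, 2076 (2724 left).
+365 (one year) → Nov 23, 2077 (2359 left).
+365 (one year) → Nov 23, 2078 (1994 left).
+365 (one year) → Nov 23, 2079 (1629 left).
+366 (one year; includes Feb 29, 2080) → Nov 23, 2080 (1263 left).
+365 (one year) → Nov 23, 2081 (898 left).
+365 (one year) → Nov 23, 2082 (533 left).
+365 (one year) → Nov 23, 2083 (168 left).
Nov has 30 days: +8 → Dec 1, 2083 (160 left).
Dec has 31 days: +31 → Jan 1, 2084 (129 left).
Jan has 31 days: +31 → Feb 1, 2084 (98 left).
Feb has 29 days: +29 → Mar 1, 2084 (69 left).
Mar has 31 days: +31 → Apr 1, 2084 (38 left).
Apr has 30 days: +30 → May 1, 2084 (8 left).
+8 → May 9, 2084.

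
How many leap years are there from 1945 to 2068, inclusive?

Multiples of 4 in [1945,2068]: 31.
Of those, multiples of 100: 1 (not leap unless ÷400).
Multiples of 400: 1.
Leap years = 31 − 1 + 1 = 31.

31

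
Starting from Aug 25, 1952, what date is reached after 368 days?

Aug has 31 days: +7 → Sep 1, 1952 (361 left).
Sep has 30 days: +30 → Oct 1, 1952 (331 left).
Oct has 31 days: +31 → Nov 1, 1952 (300 left).
Nov has 30 days: +30 → Dec 1, 1952 (270 left).
Dec has 31 days: +31 → Jan 1, 1953 (239 left).
Jan has 31 days: +31 → Feb 1, 1953 (208 left).
Feb has 28 days: +28 → Mar 1, 1953 (180 left).
Mar has 31 days: +31 → Apr 1, 1953 (149 left).
Apr has 30 days: +30 → May 1, 1953 (119 left).
May has 31 days: +31 → Jun 1, 1953 (88 left).
Jun has 30 days: +30 → Jul 1, 1953 (58 left).
Jul has 31 days: +31 → Aug 1, 1953 (27 left).
+27 → Aug 28, 1953.

August 28, 1953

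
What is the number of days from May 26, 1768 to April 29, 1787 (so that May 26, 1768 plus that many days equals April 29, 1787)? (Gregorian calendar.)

May 26, 1768 → May 26, 1769: 365 days.
May 26, 1769 → May 26, 1770: 365 days.
May 26, 1770 → May 26, 1771: 365 days.
May 26, 1771 → May 26, 1772: 366 days (Feb 29, 1772 is in that span).
May 26, 1772 → May 26, 1773: 365 days.
May 26, 1773 → May 26, 1774: 365 days.
May 26, 1774 → May 26, 1775: 365 days.
May 26, 1775 → May 26, 1776: 366 days (Feb 29, 1776 is in that span).
May 26, 1776 → May 26, 1777: 365 days.
May 26, 1777 → May 26, 1778: 365 days.
May 26, 1778 → May 26, 1779: 365 days.
May 26, 1779 → May 26, 1780: 366 days (Feb 29, 1780 is in that span).
May 26, 1780 → May 26, 1781: 365 days.
May 26, 1781 → May 26, 1782: 365 days.
May 26, 1782 → May 26, 1783: 365 days.
May 26, 1783 → May 26, 1784: 366 days (Feb 29, 1784 is in that span).
May 26, 1784 → May 26, 1785: 365 days.
May 26, 1785 → May 26, 1786: 365 days.
May 26, 1786 → Jun 26, 1786: 31 days (May has 31).
Jun 26, 1786 → Jul 26, 1786: 30 days (June has 30).
Jul 26, 1786 → Aug 26, 1786: 31 days (July has 31).
Aug 26, 1786 → Sep 26, 1786: 31 days (August has 31).
Sep 26, 1786 → Oct 26, 1786: 30 days (September has 30).
Oct 26, 1786 → Nov 26, 1786: 31 days (October has 31).
Nov 26, 1786 → Dec 26, 1786: 30 days (November has 30).
Dec 26, 1786 → Jan 26, 1787: 31 days (December has 31).
Jan 26, 1787 → Feb 26, 1787: 31 days (January has 31).
Feb 26, 1787 → Mar 26, 1787: 28 days (February has 28).
Mar 26, 1787 → Apr 26, 1787: 31 days (March has 31).
Apr 26, 1787 → Apr 29, 1787: 3 days.
Total: 6912 days.

6912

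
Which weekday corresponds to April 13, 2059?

Sunday

Doomsday rule: the anchor day for the 2000s is Tuesday. For year 59: 59÷12 = 4 r 11, and 11÷4 = 2, so 4+11+2 = 17.
Tuesday + 17 ≡ Friday — that's 2059's doomsday.
In April the doomsday date is Apr 4.
Apr 13 is 9 days after Apr 4; 9 mod 7 = 2, so Friday + 2 = Sunday.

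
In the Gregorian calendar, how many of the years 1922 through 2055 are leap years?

33

Multiples of 4 in [1922,2055]: 33.
Of those, multiples of 100: 1 (not leap unless ÷400).
Multiples of 400: 1.
Leap years = 33 − 1 + 1 = 33.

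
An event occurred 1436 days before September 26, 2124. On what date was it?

−366 (one year; includes Feb 29, 2124) → Sep 26, 2123 (1070 left).
−365 (one year) → Sep 26, 2122 (705 left).
−365 (one year) → Sep 26, 2121 (340 left).
−26 → Aug 31, 2121 (end of Aug, 31 days; 314 left).
−31 → Jul 31, 2121 (end of Jul, 31 days; 283 left).
−31 → Jun 30, 2121 (end of Jun, 30 days; 252 left).
−30 → May 31, 2121 (end of May, 31 days; 222 left).
−31 → Apr 30, 2121 (end of Apr, 30 days; 191 left).
−30 → Mar 31, 2121 (end of Mar, 31 days; 161 left).
−31 → Feb 28, 2121 (end of Feb, 28 days; 130 left).
−28 → Jan 31, 2121 (end of Jan, 31 days; 102 left).
−31 → Dec 31, 2120 (end of Dec, 31 days; 71 left).
−31 → Nov 30, 2120 (end of Nov, 30 days; 40 left).
−30 → Oct 31, 2120 (end of Oct, 31 days; 10 left).
−10 → Oct 21, 2120.

October 21, 2120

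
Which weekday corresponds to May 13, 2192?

Doomsday rule: the anchor day for the 2100s is Sunday. For year 92: 92÷12 = 7 r 8, and 8÷4 = 2, so 7+8+2 = 17.
Sunday + 17 ≡ Wednesday — that's 2192's doomsday.
In May the doomsday date is May 9.
May 13 is 4 days after May 9; 4 mod 7 = 4, so Wednesday + 4 = Sunday.

Sunday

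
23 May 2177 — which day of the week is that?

Doomsday rule: the anchor day for the 2100s is Sunday. For year 77: 77÷12 = 6 r 5, and 5÷4 = 1, so 6+5+1 = 12.
Sunday + 12 ≡ Friday — that's 2177's doomsday.
In May the doomsday date is May 9.
May 23 is 14 days after May 9; 14 mod 7 = 0, so Friday + 0 = Friday.

Friday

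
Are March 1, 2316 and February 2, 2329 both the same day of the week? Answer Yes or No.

No

From Mar 1, 2316 to Feb 2, 2329 is 4721 days.
4721 mod 7 = 3, so they are different weekdays.
(Mar 1, 2316 is a Wednesday; Feb 2, 2329 is a Saturday.)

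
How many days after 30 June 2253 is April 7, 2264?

3934

Jun 30, 2253 → Jun 30, 2254: 365 days.
Jun 30, 2254 → Jun 30, 2255: 365 days.
Jun 30, 2255 → Jun 30, 2256: 366 days (Feb 29, 2256 is in that span).
Jun 30, 2256 → Jun 30, 2257: 365 days.
Jun 30, 2257 → Jun 30, 2258: 365 days.
Jun 30, 2258 → Jun 30, 2259: 365 days.
Jun 30, 2259 → Jun 30, 2260: 366 days (Feb 29, 2260 is in that span).
Jun 30, 2260 → Jun 30, 2261: 365 days.
Jun 30, 2261 → Jun 30, 2262: 365 days.
Jun 30, 2262 → Jun 30, 2263: 365 days.
Jun 30, 2263 → Jul 30, 2263: 30 days (June has 30).
Jul 30, 2263 → Aug 30, 2263: 31 days (July has 31).
Aug 30, 2263 → Sep 30, 2263: 31 days (August has 31).
Sep 30, 2263 → Oct 30, 2263: 30 days (September has 30).
Oct 30, 2263 → Nov 30, 2263: 31 days (October has 31).
Nov 30, 2263 → Dec 30, 2263: 30 days (November has 30).
Dec 30, 2263 → Jan 30, 2264: 31 days (December has 31).
Jan 30, 2264 → Feb 29, 2264: 30 days (January has 31).
Feb 29, 2264 → Mar 29, 2264: 29 days (February has 29).
Mar 29, 2264 → Apr 7, 2264: 9 days.
Total: 3934 days.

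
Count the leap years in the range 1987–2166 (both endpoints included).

44

Multiples of 4 in [1987,2166]: 45.
Of those, multiples of 100: 2 (not leap unless ÷400).
Multiples of 400: 1.
Leap years = 45 − 2 + 1 = 44.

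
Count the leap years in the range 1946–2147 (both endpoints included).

Multiples of 4 in [1946,2147]: 50.
Of those, multiples of 100: 2 (not leap unless ÷400).
Multiples of 400: 1.
Leap years = 50 − 2 + 1 = 49.

49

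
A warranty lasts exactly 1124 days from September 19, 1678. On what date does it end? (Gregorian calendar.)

+365 (one year) → Sep 19, 1679 (759 left).
+366 (one year; includes Feb 29, 1680) → Sep 19, 1680 (393 left).
Sep has 30 days: +12 → Oct 1, 1680 (381 left).
Oct has 31 days: +31 → Nov 1, 1680 (350 left).
Nov has 30 days: +30 → Dec 1, 1680 (320 left).
Dec has 31 days: +31 → Jan 1, 1681 (289 left).
Jan has 31 days: +31 → Feb 1, 1681 (258 left).
Feb has 28 days: +28 → Mar 1, 1681 (230 left).
Mar has 31 days: +31 → Apr 1, 1681 (199 left).
Apr has 30 days: +30 → May 1, 1681 (169 left).
May has 31 days: +31 → Jun 1, 1681 (138 left).
Jun has 30 days: +30 → Jul 1, 1681 (108 left).
Jul has 31 days: +31 → Aug 1, 1681 (77 left).
Aug has 31 days: +31 → Sep 1, 1681 (46 left).
Sep has 30 days: +30 → Oct 1, 1681 (16 left).
+16 → Oct 17, 1681.

October 17, 1681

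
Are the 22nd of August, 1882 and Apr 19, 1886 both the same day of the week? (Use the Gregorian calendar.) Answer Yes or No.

No

From Aug 22, 1882 to Apr 19, 1886 is 1336 days.
1336 mod 7 = 6, so they are different weekdays.
(Aug 22, 1882 is a Tuesday; Apr 19, 1886 is a Monday.)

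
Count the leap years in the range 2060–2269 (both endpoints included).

51

Multiples of 4 in [2060,2269]: 53.
Of those, multiples of 100: 2 (not leap unless ÷400).
Multiples of 400: 0.
Leap years = 53 − 2 + 0 = 51.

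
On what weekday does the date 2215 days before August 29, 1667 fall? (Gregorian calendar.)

Aug 29, 1667 is a Monday.
2215 mod 7 = 3, so 2215 days before a Monday is Monday − 3 = Friday.

Friday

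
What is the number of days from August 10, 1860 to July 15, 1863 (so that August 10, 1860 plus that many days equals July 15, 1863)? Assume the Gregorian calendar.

Aug 10, 1860 → Aug 10, 1861: 365 days.
Aug 10, 1861 → Aug 10, 1862: 365 days.
Aug 10, 1862 → Sep 10, 1862: 31 days (August has 31).
Sep 10, 1862 → Oct 10, 1862: 30 days (September has 30).
Oct 10, 1862 → Nov 10, 1862: 31 days (October has 31).
Nov 10, 1862 → Dec 10, 1862: 30 days (November has 30).
Dec 10, 1862 → Jan 10, 1863: 31 days (December has 31).
Jan 10, 1863 → Feb 10, 1863: 31 days (January has 31).
Feb 10, 1863 → Mar 10, 1863: 28 days (February has 28).
Mar 10, 1863 → Apr 10, 1863: 31 days (March has 31).
Apr 10, 1863 → May 10, 1863: 30 days (April has 30).
May 10, 1863 → Jun 10, 1863: 31 days (May has 31).
Jun 10, 1863 → Jul 10, 1863: 30 days (June has 30).
Jul 10, 1863 → Jul 15, 1863: 5 days.
Total: 1069 days.

1069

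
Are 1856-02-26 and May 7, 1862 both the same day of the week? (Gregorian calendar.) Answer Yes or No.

From Feb 26, 1856 to May 7, 1862 is 2262 days.
2262 mod 7 = 1, so they are different weekdays.
(Feb 26, 1856 is a Tuesday; May 7, 1862 is a Wednesday.)

No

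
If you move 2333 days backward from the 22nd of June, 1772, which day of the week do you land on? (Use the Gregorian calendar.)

Saturday

First find the weekday of Jun 22, 1772. Doomsday rule: the anchor day for the 1700s is Sunday. For year 72: 72÷12 = 6 r 0, and 0÷4 = 0, so 6+0+0 = 6.
Sunday + 6 ≡ Saturday — that's 1772's doomsday.
In June the doomsday date is Jun 6.
Jun 22 is 16 days after Jun 6; 16 mod 7 = 2, so Saturday + 2 = Monday.
2333 mod 7 = 2, so 2333 days before a Monday is Monday − 2 = Saturday.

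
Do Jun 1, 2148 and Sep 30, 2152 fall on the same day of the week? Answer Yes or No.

From Jun 1, 2148 to Sep 30, 2152 is 1582 days.
1582 mod 7 = 0, so they are the same weekday.
(Jun 1, 2148 is a Saturday; Sep 30, 2152 is a Saturday.)

Yes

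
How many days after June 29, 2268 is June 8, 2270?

709

Jun 29, 2268 → Jun 29, 2269: 365 days.
Jun 29, 2269 → Jul 29, 2269: 30 days (June has 30).
Jul 29, 2269 → Aug 29, 2269: 31 days (July has 31).
Aug 29, 2269 → Sep 29, 2269: 31 days (August has 31).
Sep 29, 2269 → Oct 29, 2269: 30 days (September has 30).
Oct 29, 2269 → Nov 29, 2269: 31 days (October has 31).
Nov 29, 2269 → Dec 29, 2269: 30 days (November has 30).
Dec 29, 2269 → Jan 29, 2270: 31 days (December has 31).
Jan 29, 2270 → Feb 28, 2270: 30 days (January has 31).
Feb 28, 2270 → Mar 28, 2270: 28 days (February has 28).
Mar 28, 2270 → Apr 28, 2270: 31 days (March has 31).
Apr 28, 2270 → May 28, 2270: 30 days (April has 30).
May 28, 2270 → Jun 8, 2270: 11 days.
Total: 709 days.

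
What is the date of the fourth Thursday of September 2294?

September 1, 2294 is a Saturday.
The first Thursday is therefore September 6 (5 days later).
The fourth Thursday is 6 + 3×7 = September 27.

September 27, 2294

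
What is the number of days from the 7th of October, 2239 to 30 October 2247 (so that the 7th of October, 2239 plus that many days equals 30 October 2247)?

2945

Oct 7, 2239 → Oct 7, 2240: 366 days (Feb 29, 2240 is in that span).
Oct 7, 2240 → Oct 7, 2241: 365 days.
Oct 7, 2241 → Oct 7, 2242: 365 days.
Oct 7, 2242 → Oct 7, 2243: 365 days.
Oct 7, 2243 → Oct 7, 2244: 366 days (Feb 29, 2244 is in that span).
Oct 7, 2244 → Oct 7, 2245: 365 days.
Oct 7, 2245 → Oct 7, 2246: 365 days.
Oct 7, 2246 → Nov 7, 2246: 31 days (October has 31).
Nov 7, 2246 → Dec 7, 2246: 30 days (November has 30).
Dec 7, 2246 → Jan 7, 2247: 31 days (December has 31).
Jan 7, 2247 → Feb 7, 2247: 31 days (January has 31).
Feb 7, 2247 → Mar 7, 2247: 28 days (February has 28).
Mar 7, 2247 → Apr 7, 2247: 31 days (March has 31).
Apr 7, 2247 → May 7, 2247: 30 days (April has 30).
May 7, 2247 → Jun 7, 2247: 31 days (May has 31).
Jun 7, 2247 → Jul 7, 2247: 30 days (June has 30).
Jul 7, 2247 → Aug 7, 2247: 31 days (July has 31).
Aug 7, 2247 → Sep 7, 2247: 31 days (August has 31).
Sep 7, 2247 → Oct 7, 2247: 30 days (September has 30).
Oct 7, 2247 → Oct 30, 2247: 23 days.
Total: 2945 days.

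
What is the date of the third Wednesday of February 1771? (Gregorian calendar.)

February 20, 1771

February 1, 1771 is a Friday.
The first Wednesday is therefore February 6 (5 days later).
The third Wednesday is 6 + 2×7 = February 20.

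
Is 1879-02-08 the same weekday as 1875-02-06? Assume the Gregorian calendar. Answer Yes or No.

Yes

From Feb 6, 1875 to Feb 8, 1879 is 1463 days.
1463 mod 7 = 0, so they are the same weekday.
(Feb 6, 1875 is a Saturday; Feb 8, 1879 is a Saturday.)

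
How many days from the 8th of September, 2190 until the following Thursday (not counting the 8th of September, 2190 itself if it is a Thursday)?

Sep 8, 2190 is a Wednesday.
From Wednesday to the next Thursday is 1 day.

1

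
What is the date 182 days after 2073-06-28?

December 27, 2073

Jun has 30 days: +3 → Jul 1, 2073 (179 left).
Jul has 31 days: +31 → Aug 1, 2073 (148 left).
Aug has 31 days: +31 → Sep 1, 2073 (117 left).
Sep has 30 days: +30 → Oct 1, 2073 (87 left).
Oct has 31 days: +31 → Nov 1, 2073 (56 left).
Nov has 30 days: +30 → Dec 1, 2073 (26 left).
+26 → Dec 27, 2073.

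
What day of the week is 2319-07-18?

Friday

Doomsday rule: the anchor day for the 2300s is Wednesday. For year 19: 19÷12 = 1 r 7, and 7÷4 = 1, so 1+7+1 = 9.
Wednesday + 9 ≡ Friday — that's 2319's doomsday.
In July the doomsday date is Jul 11.
Jul 18 is 7 days after Jul 11; 7 mod 7 = 0, so Friday + 0 = Friday.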